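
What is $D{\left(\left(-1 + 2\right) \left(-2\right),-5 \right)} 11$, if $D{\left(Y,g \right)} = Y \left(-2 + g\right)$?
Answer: $154$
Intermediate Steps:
$D{\left(\left(-1 + 2\right) \left(-2\right),-5 \right)} 11 = \left(-1 + 2\right) \left(-2\right) \left(-2 - 5\right) 11 = 1 \left(-2\right) \left(-7\right) 11 = \left(-2\right) \left(-7\right) 11 = 14 \cdot 11 = 154$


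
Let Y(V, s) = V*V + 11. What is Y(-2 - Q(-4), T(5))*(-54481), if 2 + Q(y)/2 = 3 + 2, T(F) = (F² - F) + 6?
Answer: -4086075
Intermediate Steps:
T(F) = 6 + F² - F
Q(y) = 6 (Q(y) = -4 + 2*(3 + 2) = -4 + 2*5 = -4 + 10 = 6)
Y(V, s) = 11 + V² (Y(V, s) = V² + 11 = 11 + V²)
Y(-2 - Q(-4), T(5))*(-54481) = (11 + (-2 - 1*6)²)*(-54481) = (11 + (-2 - 6)²)*(-54481) = (11 + (-8)²)*(-54481) = (11 + 64)*(-54481) = 75*(-54481) = -4086075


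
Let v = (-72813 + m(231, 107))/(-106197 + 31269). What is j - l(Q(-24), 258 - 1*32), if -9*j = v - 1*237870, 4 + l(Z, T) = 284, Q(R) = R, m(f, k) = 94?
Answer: 17634232081/674352 ≈ 26150.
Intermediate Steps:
v = 72719/74928 (v = (-72813 + 94)/(-106197 + 31269) = -72719/(-74928) = -72719*(-1/74928) = 72719/74928 ≈ 0.97052)
l(Z, T) = 280 (l(Z, T) = -4 + 284 = 280)
j = 17823050641/674352 (j = -(72719/74928 - 1*237870)/9 = -(72719/74928 - 237870)/9 = -⅑*(-17823050641/74928) = 17823050641/674352 ≈ 26430.)
j - l(Q(-24), 258 - 1*32) = 17823050641/674352 - 1*280 = 17823050641/674352 - 280 = 17634232081/674352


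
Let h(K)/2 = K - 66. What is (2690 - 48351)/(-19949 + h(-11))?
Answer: 45661/20103 ≈ 2.2714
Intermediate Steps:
h(K) = -132 + 2*K (h(K) = 2*(K - 66) = 2*(-66 + K) = -132 + 2*K)
(2690 - 48351)/(-19949 + h(-11)) = (2690 - 48351)/(-19949 + (-132 + 2*(-11))) = -45661/(-19949 + (-132 - 22)) = -45661/(-19949 - 154) = -45661/(-20103) = -45661*(-1/20103) = 45661/20103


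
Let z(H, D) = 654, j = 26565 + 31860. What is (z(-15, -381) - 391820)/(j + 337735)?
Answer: -195583/198080 ≈ -0.98739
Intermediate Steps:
j = 58425
(z(-15, -381) - 391820)/(j + 337735) = (654 - 391820)/(58425 + 337735) = -391166/396160 = -391166*1/396160 = -195583/198080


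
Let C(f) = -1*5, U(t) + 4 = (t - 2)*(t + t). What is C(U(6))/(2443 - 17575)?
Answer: 5/15132 ≈ 0.00033043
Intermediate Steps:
U(t) = -4 + 2*t*(-2 + t) (U(t) = -4 + (t - 2)*(t + t) = -4 + (-2 + t)*(2*t) = -4 + 2*t*(-2 + t))
C(f) = -5
C(U(6))/(2443 - 17575) = -5/(2443 - 17575) = -5/(-15132) = -1/15132*(-5) = 5/15132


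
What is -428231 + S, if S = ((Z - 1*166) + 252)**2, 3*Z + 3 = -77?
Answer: -3822395/9 ≈ -4.2471e+5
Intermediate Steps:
Z = -80/3 (Z = -1 + (1/3)*(-77) = -1 - 77/3 = -80/3 ≈ -26.667)
S = 31684/9 (S = ((-80/3 - 1*166) + 252)**2 = ((-80/3 - 166) + 252)**2 = (-578/3 + 252)**2 = (178/3)**2 = 31684/9 ≈ 3520.4)
-428231 + S = -428231 + 31684/9 = -3822395/9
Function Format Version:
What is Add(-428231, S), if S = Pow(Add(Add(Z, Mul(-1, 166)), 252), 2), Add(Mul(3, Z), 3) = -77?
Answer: Rational(-3822395, 9) ≈ -4.2471e+5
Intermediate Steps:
Z = Rational(-80, 3) (Z = Add(-1, Mul(Rational(1, 3), -77)) = Add(-1, Rational(-77, 3)) = Rational(-80, 3) ≈ -26.667)
S = Rational(31684, 9) (S = Pow(Add(Add(Rational(-80, 3), Mul(-1, 166)), 252), 2) = Pow(Add(Add(Rational(-80, 3), -166), 252), 2) = Pow(Add(Rational(-578, 3), 252), 2) = Pow(Rational(178, 3), 2) = Rational(31684, 9) ≈ 3520.4)
Add(-428231, S) = Add(-428231, Rational(31684, 9)) = Rational(-3822395, 9)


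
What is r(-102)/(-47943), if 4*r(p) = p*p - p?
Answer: -1751/31962 ≈ -0.054784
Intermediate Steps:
r(p) = -p/4 + p²/4 (r(p) = (p*p - p)/4 = (p² - p)/4 = -p/4 + p²/4)
r(-102)/(-47943) = ((¼)*(-102)*(-1 - 102))/(-47943) = ((¼)*(-102)*(-103))*(-1/47943) = (5253/2)*(-1/47943) = -1751/31962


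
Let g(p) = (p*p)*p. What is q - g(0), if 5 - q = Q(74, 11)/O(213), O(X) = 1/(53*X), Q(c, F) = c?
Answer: -835381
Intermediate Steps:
g(p) = p**3 (g(p) = p**2*p = p**3)
O(X) = 1/(53*X)
q = -835381 (q = 5 - 74/((1/53)/213) = 5 - 74/((1/53)*(1/213)) = 5 - 74/1/11289 = 5 - 74*11289 = 5 - 1*835386 = 5 - 835386 = -835381)
q - g(0) = -835381 - 1*0**3 = -835381 - 1*0 = -835381 + 0 = -835381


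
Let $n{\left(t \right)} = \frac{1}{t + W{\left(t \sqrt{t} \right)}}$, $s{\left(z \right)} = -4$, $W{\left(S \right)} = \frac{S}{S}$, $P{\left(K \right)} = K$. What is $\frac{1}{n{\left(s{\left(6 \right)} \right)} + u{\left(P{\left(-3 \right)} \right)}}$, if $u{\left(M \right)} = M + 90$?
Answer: $\frac{3}{260} \approx 0.011538$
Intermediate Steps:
$W{\left(S \right)} = 1$
$u{\left(M \right)} = 90 + M$
$n{\left(t \right)} = \frac{1}{1 + t}$ ($n{\left(t \right)} = \frac{1}{t + 1} = \frac{1}{1 + t}$)
$\frac{1}{n{\left(s{\left(6 \right)} \right)} + u{\left(P{\left(-3 \right)} \right)}} = \frac{1}{\frac{1}{1 - 4} + \left(90 - 3\right)} = \frac{1}{\frac{1}{-3} + 87} = \frac{1}{- \frac{1}{3} + 87} = \frac{1}{\frac{260}{3}} = \frac{3}{260}$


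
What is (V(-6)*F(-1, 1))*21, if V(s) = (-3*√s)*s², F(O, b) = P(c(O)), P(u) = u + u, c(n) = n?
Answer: 4536*I*√6 ≈ 11111.0*I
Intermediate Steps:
P(u) = 2*u
F(O, b) = 2*O
V(s) = -3*s^(5/2)
(V(-6)*F(-1, 1))*21 = ((-108*I*√6)*(2*(-1)))*21 = (-108*I*√6*(-2))*21 = (216*I*√6)*21 = 4536*I*√6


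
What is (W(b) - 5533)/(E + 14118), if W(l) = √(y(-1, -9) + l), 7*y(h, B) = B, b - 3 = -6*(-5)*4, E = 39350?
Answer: -5533/53468 + √1491/187138 ≈ -0.10328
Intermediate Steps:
b = 123 (b = 3 - 6*(-5)*4 = 3 + 30*4 = 3 + 120 = 123)
y(h, B) = B/7
W(l) = √(-9/7 + l) (W(l) = √((⅐)*(-9) + l) = √(-9/7 + l))
(W(b) - 5533)/(E + 14118) = (√(-63 + 49*123)/7 - 5533)/(39350 + 14118) = (√(-63 + 6027)/7 - 5533)/53468 = (√5964/7 - 5533)*(1/53468) = ((2*√1491)/7 - 5533)*(1/53468) = (2*√1491/7 - 5533)*(1/53468) = (-5533 + 2*√1491/7)*(1/53468) = -5533/53468 + √1491/187138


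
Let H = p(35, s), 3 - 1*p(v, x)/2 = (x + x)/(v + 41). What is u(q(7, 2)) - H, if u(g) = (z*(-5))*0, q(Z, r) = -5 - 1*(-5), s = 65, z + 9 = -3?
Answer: -49/19 ≈ -2.5789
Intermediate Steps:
z = -12 (z = -9 - 3 = -12)
q(Z, r) = 0 (q(Z, r) = -5 + 5 = 0)
p(v, x) = 6 - 4*x/(41 + v) (p(v, x) = 6 - 2*(x + x)/(v + 41) = 6 - 2*2*x/(41 + v) = 6 - 4*x/(41 + v))
H = 49/19 (H = 2*(123 - 2*65 + 3*35)/(41 + 35) = 2*(123 - 130 + 105)/76 = 2*(1/76)*98 = 49/19 ≈ 2.5789)
u(g) = 0 (u(g) = -12*(-5)*0 = 60*0 = 0)
u(q(7, 2)) - H = 0 - 1*49/19 = 0 - 49/19 = -49/19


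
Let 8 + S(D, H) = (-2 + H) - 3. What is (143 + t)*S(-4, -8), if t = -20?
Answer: -2583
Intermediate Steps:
S(D, H) = -13 + H (S(D, H) = -8 + ((-2 + H) - 3) = -8 + (-5 + H) = -13 + H)
(143 + t)*S(-4, -8) = (143 - 20)*(-13 - 8) = 123*(-21) = -2583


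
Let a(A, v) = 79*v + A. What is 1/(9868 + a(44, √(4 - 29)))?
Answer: 9912/98403769 - 395*I/98403769 ≈ 0.00010073 - 4.0141e-6*I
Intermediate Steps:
a(A, v) = A + 79*v
1/(9868 + a(44, √(4 - 29))) = 1/(9868 + (44 + 79*√(4 - 29))) = 1/(9868 + (44 + 79*√(-25))) = 1/(9868 + (44 + 79*(5*I))) = 1/(9868 + (44 + 395*I)) = 1/(9912 + 395*I) = (9912 - 395*I)/98403769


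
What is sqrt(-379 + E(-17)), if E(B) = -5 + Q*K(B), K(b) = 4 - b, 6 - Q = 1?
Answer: 3*I*sqrt(31) ≈ 16.703*I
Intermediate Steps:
Q = 5 (Q = 6 - 1*1 = 6 - 1 = 5)
E(B) = 15 - 5*B (E(B) = -5 + 5*(4 - B) = -5 + (20 - 5*B) = 15 - 5*B)
sqrt(-379 + E(-17)) = sqrt(-379 + (15 - 5*(-17))) = sqrt(-379 + (15 + 85)) = sqrt(-379 + 100) = sqrt(-279) = 3*I*sqrt(31)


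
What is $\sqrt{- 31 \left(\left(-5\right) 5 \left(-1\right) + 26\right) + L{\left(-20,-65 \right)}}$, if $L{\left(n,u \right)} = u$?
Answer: $i \sqrt{1646} \approx 40.571 i$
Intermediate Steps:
$\sqrt{- 31 \left(\left(-5\right) 5 \left(-1\right) + 26\right) + L{\left(-20,-65 \right)}} = \sqrt{- 31 \left(\left(-5\right) 5 \left(-1\right) + 26\right) - 65} = \sqrt{- 31 \left(\left(-25\right) \left(-1\right) + 26\right) - 65} = \sqrt{- 31 \left(25 + 26\right) - 65} = \sqrt{\left(-31\right) 51 - 65} = \sqrt{-1581 - 65} = \sqrt{-1646} = i \sqrt{1646}$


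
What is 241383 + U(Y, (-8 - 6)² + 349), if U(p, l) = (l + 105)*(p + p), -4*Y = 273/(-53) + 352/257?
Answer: 3304616968/13621 ≈ 2.4261e+5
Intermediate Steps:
Y = 51505/54484 (Y = -(273/(-53) + 352/257)/4 = -(273*(-1/53) + 352*(1/257))/4 = -(-273/53 + 352/257)/4 = -¼*(-51505/13621) = 51505/54484 ≈ 0.94532)
U(p, l) = 2*p*(105 + l) (U(p, l) = (105 + l)*(2*p) = 2*p*(105 + l))
241383 + U(Y, (-8 - 6)² + 349) = 241383 + 2*(51505/54484)*(105 + ((-8 - 6)² + 349)) = 241383 + 2*(51505/54484)*(105 + ((-14)² + 349)) = 241383 + 2*(51505/54484)*(105 + (196 + 349)) = 241383 + 2*(51505/54484)*(105 + 545) = 241383 + 2*(51505/54484)*650 = 241383 + 16739125/13621 = 3304616968/13621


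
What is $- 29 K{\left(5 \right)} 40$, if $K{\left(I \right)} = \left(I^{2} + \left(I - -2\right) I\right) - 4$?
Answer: $-64960$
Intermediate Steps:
$K{\left(I \right)} = -4 + I^{2} + I \left(2 + I\right)$ ($K{\left(I \right)} = \left(I^{2} + \left(I + 2\right) I\right) - 4 = \left(I^{2} + \left(2 + I\right) I\right) - 4 = \left(I^{2} + I \left(2 + I\right)\right) - 4 = -4 + I^{2} + I \left(2 + I\right)$)
$- 29 K{\left(5 \right)} 40 = - 29 \left(-4 + 2 \cdot 5 + 2 \cdot 5^{2}\right) 40 = - 29 \left(-4 + 10 + 2 \cdot 25\right) 40 = - 29 \left(-4 + 10 + 50\right) 40 = \left(-29\right) 56 \cdot 40 = \left(-1624\right) 40 = -64960$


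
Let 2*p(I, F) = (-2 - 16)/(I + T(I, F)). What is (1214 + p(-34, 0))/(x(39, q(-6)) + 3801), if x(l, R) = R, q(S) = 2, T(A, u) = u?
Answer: 41285/129302 ≈ 0.31929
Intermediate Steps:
p(I, F) = -9/(F + I) (p(I, F) = ((-2 - 16)/(I + F))/2 = (-18/(F + I))/2 = -9/(F + I))
(1214 + p(-34, 0))/(x(39, q(-6)) + 3801) = (1214 - 9/(0 - 34))/(2 + 3801) = (1214 - 9/(-34))/3803 = (1214 - 9*(-1/34))*(1/3803) = (1214 + 9/34)*(1/3803) = (41285/34)*(1/3803) = 41285/129302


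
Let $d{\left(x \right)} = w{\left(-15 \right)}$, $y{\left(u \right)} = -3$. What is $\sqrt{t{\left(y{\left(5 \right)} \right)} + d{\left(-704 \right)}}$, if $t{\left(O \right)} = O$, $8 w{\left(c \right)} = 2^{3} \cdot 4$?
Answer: $1$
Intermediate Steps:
$w{\left(c \right)} = 4$ ($w{\left(c \right)} = \frac{2^{3} \cdot 4}{8} = \frac{8 \cdot 4}{8} = \frac{1}{8} \cdot 32 = 4$)
$d{\left(x \right)} = 4$
$\sqrt{t{\left(y{\left(5 \right)} \right)} + d{\left(-704 \right)}} = \sqrt{-3 + 4} = \sqrt{1} = 1$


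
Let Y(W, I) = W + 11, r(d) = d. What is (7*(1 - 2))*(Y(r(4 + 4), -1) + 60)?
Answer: -553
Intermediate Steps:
Y(W, I) = 11 + W
(7*(1 - 2))*(Y(r(4 + 4), -1) + 60) = (7*(1 - 2))*((11 + (4 + 4)) + 60) = (7*(-1))*((11 + 8) + 60) = -7*(19 + 60) = -7*79 = -553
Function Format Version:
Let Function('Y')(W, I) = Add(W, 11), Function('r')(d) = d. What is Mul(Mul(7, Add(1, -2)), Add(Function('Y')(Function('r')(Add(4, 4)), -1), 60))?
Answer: -553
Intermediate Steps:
Function('Y')(W, I) = Add(11, W)
Mul(Mul(7, Add(1, -2)), Add(Function('Y')(Function('r')(Add(4, 4)), -1), 60)) = Mul(Mul(7, Add(1, -2)), Add(Add(11, Add(4, 4)), 60)) = Mul(Mul(7, -1), Add(Add(11, 8), 60)) = Mul(-7, Add(19, 60)) = Mul(-7, 79) = -553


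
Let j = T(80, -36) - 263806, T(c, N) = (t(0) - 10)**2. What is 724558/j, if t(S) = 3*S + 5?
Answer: -724558/263781 ≈ -2.7468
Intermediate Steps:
t(S) = 5 + 3*S
T(c, N) = 25 (T(c, N) = ((5 + 3*0) - 10)**2 = ((5 + 0) - 10)**2 = (5 - 10)**2 = (-5)**2 = 25)
j = -263781 (j = 25 - 263806 = -263781)
724558/j = 724558/(-263781) = 724558*(-1/263781) = -724558/263781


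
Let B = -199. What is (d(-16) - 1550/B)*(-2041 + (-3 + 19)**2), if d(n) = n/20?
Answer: -2482578/199 ≈ -12475.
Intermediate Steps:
d(n) = n/20 (d(n) = n*(1/20) = n/20)
(d(-16) - 1550/B)*(-2041 + (-3 + 19)**2) = ((1/20)*(-16) - 1550/(-199))*(-2041 + (-3 + 19)**2) = (-4/5 - 1550*(-1/199))*(-2041 + 16**2) = (-4/5 + 1550/199)*(-2041 + 256) = (6954/995)*(-1785) = -2482578/199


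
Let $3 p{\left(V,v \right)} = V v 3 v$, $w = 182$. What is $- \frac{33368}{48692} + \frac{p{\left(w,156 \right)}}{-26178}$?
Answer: $- \frac{9022407362}{53110799} \approx -169.88$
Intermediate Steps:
$p{\left(V,v \right)} = V v^{2}$ ($p{\left(V,v \right)} = \frac{V v 3 v}{3} = \frac{3 V v v}{3} = \frac{3 V v^{2}}{3} = V v^{2}$)
$- \frac{33368}{48692} + \frac{p{\left(w,156 \right)}}{-26178} = - \frac{33368}{48692} + \frac{182 \cdot 156^{2}}{-26178} = \left(-33368\right) \frac{1}{48692} + 182 \cdot 24336 \left(- \frac{1}{26178}\right) = - \frac{8342}{12173} + 4429152 \left(- \frac{1}{26178}\right) = - \frac{8342}{12173} - \frac{738192}{4363} = - \frac{9022407362}{53110799}$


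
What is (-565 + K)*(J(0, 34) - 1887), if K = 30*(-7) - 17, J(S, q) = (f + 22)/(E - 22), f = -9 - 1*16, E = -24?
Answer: 34372404/23 ≈ 1.4945e+6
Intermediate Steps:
f = -25 (f = -9 - 16 = -25)
J(S, q) = 3/46 (J(S, q) = (-25 + 22)/(-24 - 22) = -3/(-46) = -3*(-1/46) = 3/46)
K = -227 (K = -210 - 17 = -227)
(-565 + K)*(J(0, 34) - 1887) = (-565 - 227)*(3/46 - 1887) = -792*(-86799/46) = 34372404/23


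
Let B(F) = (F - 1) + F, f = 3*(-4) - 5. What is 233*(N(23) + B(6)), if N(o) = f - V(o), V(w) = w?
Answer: -6757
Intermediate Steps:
f = -17 (f = -12 - 5 = -17)
N(o) = -17 - o
B(F) = -1 + 2*F (B(F) = (-1 + F) + F = -1 + 2*F)
233*(N(23) + B(6)) = 233*((-17 - 1*23) + (-1 + 2*6)) = 233*((-17 - 23) + (-1 + 12)) = 233*(-40 + 11) = 233*(-29) = -6757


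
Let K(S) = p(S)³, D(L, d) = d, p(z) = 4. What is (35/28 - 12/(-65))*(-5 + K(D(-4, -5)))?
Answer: 22007/260 ≈ 84.642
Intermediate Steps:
K(S) = 64 (K(S) = 4³ = 64)
(35/28 - 12/(-65))*(-5 + K(D(-4, -5))) = (35/28 - 12/(-65))*(-5 + 64) = (35*(1/28) - 12*(-1/65))*59 = (5/4 + 12/65)*59 = (373/260)*59 = 22007/260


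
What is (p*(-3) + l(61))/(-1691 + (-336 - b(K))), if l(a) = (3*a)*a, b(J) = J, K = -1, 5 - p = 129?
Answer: -11535/2026 ≈ -5.6935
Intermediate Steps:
p = -124 (p = 5 - 1*129 = 5 - 129 = -124)
l(a) = 3*a²
(p*(-3) + l(61))/(-1691 + (-336 - b(K))) = (-124*(-3) + 3*61²)/(-1691 + (-336 - 1*(-1))) = (372 + 3*3721)/(-1691 + (-336 + 1)) = (372 + 11163)/(-1691 - 335) = 11535/(-2026) = 11535*(-1/2026) = -11535/2026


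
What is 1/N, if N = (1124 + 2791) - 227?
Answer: 1/3688 ≈ 0.00027115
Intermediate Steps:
N = 3688 (N = 3915 - 227 = 3688)
1/N = 1/3688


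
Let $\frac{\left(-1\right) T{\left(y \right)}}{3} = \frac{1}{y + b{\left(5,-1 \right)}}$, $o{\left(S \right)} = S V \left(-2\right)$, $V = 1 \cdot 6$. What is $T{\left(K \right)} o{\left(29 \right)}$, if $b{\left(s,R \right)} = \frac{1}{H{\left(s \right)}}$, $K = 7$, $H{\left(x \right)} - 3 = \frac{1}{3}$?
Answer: $\frac{10440}{73} \approx 143.01$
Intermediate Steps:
$V = 6$
$o{\left(S \right)} = - 12 S$ ($o{\left(S \right)} = S 6 \left(-2\right) = 6 S \left(-2\right) = - 12 S$)
$H{\left(x \right)} = \frac{10}{3}$ ($H{\left(x \right)} = 3 + \frac{1}{3} = \frac{10}{3}$)
$b{\left(s,R \right)} = \frac{3}{10}$ ($b{\left(s,R \right)} = \frac{1}{\frac{10}{3}} = \frac{3}{10}$)
$T{\left(y \right)} = - \frac{3}{\frac{3}{10} + y}$ ($T{\left(y \right)} = - \frac{3}{y + \frac{3}{10}} = - \frac{3}{\frac{3}{10} + y}$)
$T{\left(K \right)} o{\left(29 \right)} = - \frac{30}{3 + 10 \cdot 7} \left(\left(-12\right) 29\right) = - \frac{30}{3 + 70} \left(-348\right) = - \frac{30}{73} \left(-348\right) = \left(-30\right) \frac{1}{73} \left(-348\right) = \left(- \frac{30}{73}\right) \left(-348\right) = \frac{10440}{73}$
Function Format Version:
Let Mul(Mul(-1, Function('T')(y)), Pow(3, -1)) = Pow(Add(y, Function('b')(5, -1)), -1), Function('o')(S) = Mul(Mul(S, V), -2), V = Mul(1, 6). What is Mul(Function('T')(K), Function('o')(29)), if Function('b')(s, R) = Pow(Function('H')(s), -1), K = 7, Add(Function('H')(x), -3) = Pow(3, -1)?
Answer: Rational(10440, 73) ≈ 143.01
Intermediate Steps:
V = 6
Function('o')(S) = Mul(-12, S) (Function('o')(S) = Mul(Mul(S, 6), -2) = Mul(Mul(6, S), -2) = Mul(-12, S))
Function('H')(x) = Rational(10, 3) (Function('H')(x) = Add(3, Pow(3, -1)) = Add(3, Rational(1, 3)) = Rational(10, 3))
Function('b')(s, R) = Rational(3, 10) (Function('b')(s, R) = Pow(Rational(10, 3), -1) = Rational(3, 10))
Function('T')(y) = Mul(-3, Pow(Add(Rational(3, 10), y), -1)) (Function('T')(y) = Mul(-3, Pow(Add(y, Rational(3, 10)), -1)) = Mul(-3, Pow(Add(Rational(3, 10), y), -1)))
Mul(Function('T')(K), Function('o')(29)) = Mul(Mul(-30, Pow(Add(3, Mul(10, 7)), -1)), Mul(-12, 29)) = Mul(Mul(-30, Pow(Add(3, 70), -1)), -348) = Mul(Mul(-30, Pow(73, -1)), -348) = Mul(Mul(-30, Rational(1, 73)), -348) = Mul(Rational(-30, 73), -348) = Rational(10440, 73)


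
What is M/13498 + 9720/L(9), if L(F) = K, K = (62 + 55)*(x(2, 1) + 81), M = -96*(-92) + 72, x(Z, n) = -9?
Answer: 159111/87737 ≈ 1.8135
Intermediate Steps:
M = 8904 (M = 8832 + 72 = 8904)
K = 8424 (K = (62 + 55)*(-9 + 81) = 117*72 = 8424)
L(F) = 8424
M/13498 + 9720/L(9) = 8904/13498 + 9720/8424 = 8904*(1/13498) + 9720*(1/8424) = 4452/6749 + 15/13 = 159111/87737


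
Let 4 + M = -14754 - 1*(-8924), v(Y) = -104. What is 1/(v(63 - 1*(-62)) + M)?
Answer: -1/5938 ≈ -0.00016841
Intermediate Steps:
M = -5834 (M = -4 + (-14754 - 1*(-8924)) = -4 + (-14754 + 8924) = -4 - 5830 = -5834)
1/(v(63 - 1*(-62)) + M) = 1/(-104 - 5834) = 1/(-5938) = -1/5938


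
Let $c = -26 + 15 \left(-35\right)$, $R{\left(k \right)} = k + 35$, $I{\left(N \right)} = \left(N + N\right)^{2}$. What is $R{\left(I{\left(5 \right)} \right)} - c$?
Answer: $686$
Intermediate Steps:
$I{\left(N \right)} = 4 N^{2}$ ($I{\left(N \right)} = \left(2 N\right)^{2} = 4 N^{2}$)
$R{\left(k \right)} = 35 + k$
$c = -551$ ($c = -26 - 525 = -551$)
$R{\left(I{\left(5 \right)} \right)} - c = \left(35 + 4 \cdot 5^{2}\right) - -551 = \left(35 + 4 \cdot 25\right) + 551 = \left(35 + 100\right) + 551 = 135 + 551 = 686$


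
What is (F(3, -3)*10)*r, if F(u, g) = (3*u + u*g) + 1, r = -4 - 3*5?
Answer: -190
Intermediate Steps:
r = -19 (r = -4 - 15 = -19)
F(u, g) = 1 + 3*u + g*u (F(u, g) = (3*u + g*u) + 1 = 1 + 3*u + g*u)
(F(3, -3)*10)*r = ((1 + 3*3 - 3*3)*10)*(-19) = ((1 + 9 - 9)*10)*(-19) = (1*10)*(-19) = 10*(-19) = -190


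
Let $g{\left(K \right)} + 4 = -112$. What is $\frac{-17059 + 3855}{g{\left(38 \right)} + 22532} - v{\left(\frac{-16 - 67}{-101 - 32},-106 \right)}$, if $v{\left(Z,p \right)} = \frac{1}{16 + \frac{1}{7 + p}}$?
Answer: $- \frac{5780279}{8871132} \approx -0.65158$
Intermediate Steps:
$g{\left(K \right)} = -116$ ($g{\left(K \right)} = -4 - 112 = -116$)
$\frac{-17059 + 3855}{g{\left(38 \right)} + 22532} - v{\left(\frac{-16 - 67}{-101 - 32},-106 \right)} = \frac{-17059 + 3855}{-116 + 22532} - \frac{7 - 106}{113 + 16 \left(-106\right)} = - \frac{13204}{22416} - \frac{1}{113 - 1696} \left(-99\right) = \left(-13204\right) \frac{1}{22416} - \frac{1}{-1583} \left(-99\right) = - \frac{3301}{5604} - \left(- \frac{1}{1583}\right) \left(-99\right) = - \frac{3301}{5604} - \frac{99}{1583} = - \frac{5780279}{8871132}$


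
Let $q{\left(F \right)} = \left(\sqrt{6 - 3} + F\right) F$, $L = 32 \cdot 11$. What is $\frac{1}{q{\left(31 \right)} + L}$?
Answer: $\frac{1313}{1721086} - \frac{31 \sqrt{3}}{1721086} \approx 0.00073169$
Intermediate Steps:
$L = 352$
$q{\left(F \right)} = F \left(F + \sqrt{3}\right)$ ($q{\left(F \right)} = \left(\sqrt{3} + F\right) F = \left(F + \sqrt{3}\right) F = F \left(F + \sqrt{3}\right)$)
$\frac{1}{q{\left(31 \right)} + L} = \frac{1}{31 \left(31 + \sqrt{3}\right) + 352} = \frac{1}{\left(961 + 31 \sqrt{3}\right) + 352} = \frac{1}{1313 + 31 \sqrt{3}}$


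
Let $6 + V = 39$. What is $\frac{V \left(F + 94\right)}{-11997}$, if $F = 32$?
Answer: $- \frac{462}{1333} \approx -0.34659$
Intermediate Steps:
$V = 33$ ($V = -6 + 39 = 33$)
$\frac{V \left(F + 94\right)}{-11997} = \frac{33 \left(32 + 94\right)}{-11997} = 33 \cdot 126 \left(- \frac{1}{11997}\right) = 4158 \left(- \frac{1}{11997}\right) = - \frac{462}{1333}$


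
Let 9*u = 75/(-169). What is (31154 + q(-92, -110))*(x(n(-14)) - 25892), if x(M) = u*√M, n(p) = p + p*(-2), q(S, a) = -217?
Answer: -801020804 - 773425*√14/507 ≈ -8.0103e+8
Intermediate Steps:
u = -25/507 (u = (75/(-169))/9 = (75*(-1/169))/9 = (⅑)*(-75/169) = -25/507 ≈ -0.049310)
n(p) = -p (n(p) = p - 2*p = -p)
x(M) = -25*√M/507
(31154 + q(-92, -110))*(x(n(-14)) - 25892) = (31154 - 217)*(-25*√14/507 - 25892) = 30937*(-25*√14/507 - 25892) = 30937*(-25892 - 25*√14/507) = -801020804 - 773425*√14/507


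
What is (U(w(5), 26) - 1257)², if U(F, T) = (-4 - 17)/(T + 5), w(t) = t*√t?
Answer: 1520064144/961 ≈ 1.5818e+6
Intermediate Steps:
w(t) = t^(3/2)
U(F, T) = -21/(5 + T)
(U(w(5), 26) - 1257)² = (-21/(5 + 26) - 1257)² = (-21/31 - 1257)² = (-38988/31)² = 1520064144/961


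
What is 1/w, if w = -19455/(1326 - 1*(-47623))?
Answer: -48949/19455 ≈ -2.5160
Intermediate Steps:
w = -19455/48949 (w = -19455/(1326 + 47623) = -19455/48949 ≈ -0.39745)
1/w = 1/(-19455/48949) = -48949/19455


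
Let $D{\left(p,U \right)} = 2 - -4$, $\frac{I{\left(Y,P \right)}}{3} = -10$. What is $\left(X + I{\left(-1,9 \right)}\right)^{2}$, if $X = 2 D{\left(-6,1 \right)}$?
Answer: $324$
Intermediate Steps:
$I{\left(Y,P \right)} = -30$ ($I{\left(Y,P \right)} = 3 \left(-10\right) = -30$)
$D{\left(p,U \right)} = 6$ ($D{\left(p,U \right)} = 2 + 4 = 6$)
$X = 12$ ($X = 2 \cdot 6 = 12$)
$\left(X + I{\left(-1,9 \right)}\right)^{2} = \left(12 - 30\right)^{2} = \left(-18\right)^{2} = 324$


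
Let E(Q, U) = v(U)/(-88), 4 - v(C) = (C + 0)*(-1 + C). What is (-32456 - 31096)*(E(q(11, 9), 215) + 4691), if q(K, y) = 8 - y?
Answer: -3644818416/11 ≈ -3.3135e+8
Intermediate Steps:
v(C) = 4 - C*(-1 + C) (v(C) = 4 - (C + 0)*(-1 + C) = 4 - C*(-1 + C))
E(Q, U) = -1/22 - U/88 + U**2/88 (E(Q, U) = (4 + U - U**2)/(-88) = (4 + U - U**2)*(-1/88) = -1/22 - U/88 + U**2/88)
(-32456 - 31096)*(E(q(11, 9), 215) + 4691) = (-32456 - 31096)*((-1/22 - 1/88*215 + (1/88)*215**2) + 4691) = -63552*((-1/22 - 215/88 + (1/88)*46225) + 4691) = -63552*((-1/22 - 215/88 + 46225/88) + 4691) = -63552*(23003/44 + 4691) = -63552*229407/44 = -3644818416/11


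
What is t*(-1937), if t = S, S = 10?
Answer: -19370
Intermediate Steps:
t = 10
t*(-1937) = 10*(-1937) = -19370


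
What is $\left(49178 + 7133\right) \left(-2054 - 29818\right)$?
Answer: $-1794744192$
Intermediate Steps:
$\left(49178 + 7133\right) \left(-2054 - 29818\right) = 56311 \left(-31872\right) = -1794744192$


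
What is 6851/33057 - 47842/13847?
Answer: -1486647197/457740279 ≈ -3.2478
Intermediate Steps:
6851/33057 - 47842/13847 = -1486647197/457740279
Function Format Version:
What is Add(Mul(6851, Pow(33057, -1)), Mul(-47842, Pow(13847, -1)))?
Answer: Rational(-1486647197, 457740279) ≈ -3.2478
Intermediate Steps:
Add(Mul(6851, Pow(33057, -1)), Mul(-47842, Pow(13847, -1))) = Add(Mul(6851, Rational(1, 33057)), Mul(-47842, Rational(1, 13847))) = Add(Rational(6851, 33057), Rational(-47842, 13847)) = Rational(-1486647197, 457740279)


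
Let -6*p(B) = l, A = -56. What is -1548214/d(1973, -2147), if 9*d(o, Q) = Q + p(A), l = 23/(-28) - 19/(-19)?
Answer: 2340899568/360701 ≈ 6489.9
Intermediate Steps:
l = 5/28 (l = 23*(-1/28) - 19*(-1/19) = -23/28 + 1 = 5/28 ≈ 0.17857)
p(B) = -5/168 (p(B) = -⅙*5/28 = -5/168)
d(o, Q) = -5/1512 + Q/9 (d(o, Q) = (Q - 5/168)/9 = (-5/168 + Q)/9 = -5/1512 + Q/9)
-1548214/d(1973, -2147) = -1548214/(-5/1512 + (⅑)*(-2147)) = -1548214/(-5/1512 - 2147/9) = -1548214/(-360701/1512) = -1548214*(-1512/360701) = 2340899568/360701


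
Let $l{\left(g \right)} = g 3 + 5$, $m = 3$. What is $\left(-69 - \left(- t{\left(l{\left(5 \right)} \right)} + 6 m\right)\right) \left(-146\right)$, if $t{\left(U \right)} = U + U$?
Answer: $6862$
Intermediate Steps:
$l{\left(g \right)} = 5 + 3 g$ ($l{\left(g \right)} = 3 g + 5 = 5 + 3 g$)
$t{\left(U \right)} = 2 U$
$\left(-69 - \left(- t{\left(l{\left(5 \right)} \right)} + 6 m\right)\right) \left(-146\right) = \left(-69 + \left(\left(-6\right) 3 + 2 \left(5 + 3 \cdot 5\right)\right)\right) \left(-146\right) = \left(-69 - \left(18 - 2 \left(5 + 15\right)\right)\right) \left(-146\right) = \left(-69 + \left(-18 + 2 \cdot 20\right)\right) \left(-146\right) = \left(-69 + \left(-18 + 40\right)\right) \left(-146\right) = \left(-69 + 22\right) \left(-146\right) = \left(-47\right) \left(-146\right) = 6862$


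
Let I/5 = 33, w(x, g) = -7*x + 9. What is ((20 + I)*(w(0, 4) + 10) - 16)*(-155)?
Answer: -542345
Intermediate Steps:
w(x, g) = 9 - 7*x
I = 165 (I = 5*33 = 165)
((20 + I)*(w(0, 4) + 10) - 16)*(-155) = ((20 + 165)*((9 - 7*0) + 10) - 16)*(-155) = (185*((9 + 0) + 10) - 16)*(-155) = (185*(9 + 10) - 16)*(-155) = (185*19 - 16)*(-155) = (3515 - 16)*(-155) = 3499*(-155) = -542345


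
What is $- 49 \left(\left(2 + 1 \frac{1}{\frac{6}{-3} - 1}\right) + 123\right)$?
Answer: $- \frac{18326}{3} \approx -6108.7$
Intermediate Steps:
$- 49 \left(\left(2 + 1 \frac{1}{\frac{6}{-3} - 1}\right) + 123\right) = - 49 \left(\left(2 + 1 \frac{1}{6 \left(- \frac{1}{3}\right) - 1}\right) + 123\right) = - 49 \left(\left(2 + 1 \frac{1}{-2 - 1}\right) + 123\right) = - 49 \left(\left(2 + 1 \frac{1}{-3}\right) + 123\right) = - 49 \left(\left(2 + 1 \left(- \frac{1}{3}\right)\right) + 123\right) = - 49 \left(\left(2 - \frac{1}{3}\right) + 123\right) = - 49 \left(\frac{5}{3} + 123\right) = \left(-49\right) \frac{374}{3} = - \frac{18326}{3}$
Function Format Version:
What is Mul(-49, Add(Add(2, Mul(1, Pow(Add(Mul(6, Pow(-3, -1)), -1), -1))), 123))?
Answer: Rational(-18326, 3) ≈ -6108.7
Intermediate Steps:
Mul(-49, Add(Add(2, Mul(1, Pow(Add(Mul(6, Pow(-3, -1)), -1), -1))), 123)) = Mul(-49, Add(Add(2, Mul(1, Pow(Add(Mul(6, Rational(-1, 3)), -1), -1))), 123)) = Mul(-49, Add(Add(2, Mul(1, Pow(Add(-2, -1), -1))), 123)) = Mul(-49, Add(Add(2, Mul(1, Pow(-3, -1))), 123)) = Mul(-49, Add(Add(2, Mul(1, Rational(-1, 3))), 123)) = Mul(-49, Add(Add(2, Rational(-1, 3)), 123)) = Mul(-49, Add(Rational(5, 3), 123)) = Mul(-49, Rational(374, 3)) = Rational(-18326, 3)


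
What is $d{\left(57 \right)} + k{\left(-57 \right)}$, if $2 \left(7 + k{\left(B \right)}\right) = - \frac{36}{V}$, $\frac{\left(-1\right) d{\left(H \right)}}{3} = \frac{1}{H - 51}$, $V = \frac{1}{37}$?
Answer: $- \frac{1347}{2} \approx -673.5$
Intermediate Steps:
$V = \frac{1}{37} \approx 0.027027$
$d{\left(H \right)} = - \frac{3}{-51 + H}$ ($d{\left(H \right)} = - \frac{3}{H - 51} = - \frac{3}{-51 + H}$)
$k{\left(B \right)} = -673$ ($k{\left(B \right)} = -7 + \frac{\left(-36\right) \frac{1}{\frac{1}{37}}}{2} = -7 + \frac{\left(-36\right) 37}{2} = -7 + \frac{1}{2} \left(-1332\right) = -7 - 666 = -673$)
$d{\left(57 \right)} + k{\left(-57 \right)} = - \frac{3}{-51 + 57} - 673 = - \frac{3}{6} - 673 = \left(-3\right) \frac{1}{6} - 673 = - \frac{1}{2} - 673 = - \frac{1347}{2}$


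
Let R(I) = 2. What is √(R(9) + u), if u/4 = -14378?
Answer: 9*I*√710 ≈ 239.81*I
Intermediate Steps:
u = -57512 (u = 4*(-14378) = -57512)
√(R(9) + u) = √(2 - 57512) = √(-57510) = 9*I*√710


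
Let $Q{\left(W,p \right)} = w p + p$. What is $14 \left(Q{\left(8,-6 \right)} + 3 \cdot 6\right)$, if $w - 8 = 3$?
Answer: $-756$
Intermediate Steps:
$w = 11$ ($w = 8 + 3 = 11$)
$Q{\left(W,p \right)} = 12 p$ ($Q{\left(W,p \right)} = 11 p + p = 12 p$)
$14 \left(Q{\left(8,-6 \right)} + 3 \cdot 6\right) = 14 \left(12 \left(-6\right) + 3 \cdot 6\right) = 14 \left(-72 + 18\right) = 14 \left(-54\right) = -756$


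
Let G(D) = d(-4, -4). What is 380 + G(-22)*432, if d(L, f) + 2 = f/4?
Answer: -916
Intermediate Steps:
d(L, f) = -2 + f/4
G(D) = -3 (G(D) = -2 + (¼)*(-4) = -2 - 1 = -3)
380 + G(-22)*432 = 380 - 3*432 = 380 - 1296 = -916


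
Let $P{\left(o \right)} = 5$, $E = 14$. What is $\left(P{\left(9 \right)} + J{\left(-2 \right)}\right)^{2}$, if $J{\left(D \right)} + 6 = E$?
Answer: $169$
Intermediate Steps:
$J{\left(D \right)} = 8$ ($J{\left(D \right)} = -6 + 14 = 8$)
$\left(P{\left(9 \right)} + J{\left(-2 \right)}\right)^{2} = \left(5 + 8\right)^{2} = 13^{2} = 169$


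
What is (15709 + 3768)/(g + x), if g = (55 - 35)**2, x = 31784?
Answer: 19477/32184 ≈ 0.60518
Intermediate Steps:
g = 400 (g = 20**2 = 400)
(15709 + 3768)/(g + x) = (15709 + 3768)/(400 + 31784) = 19477/32184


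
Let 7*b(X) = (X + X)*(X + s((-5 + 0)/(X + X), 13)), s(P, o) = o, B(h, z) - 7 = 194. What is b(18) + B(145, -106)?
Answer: 2523/7 ≈ 360.43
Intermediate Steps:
B(h, z) = 201 (B(h, z) = 7 + 194 = 201)
b(X) = 2*X*(13 + X)/7 (b(X) = ((X + X)*(X + 13))/7 = ((2*X)*(13 + X))/7 = (2*X*(13 + X))/7 = 2*X*(13 + X)/7)
b(18) + B(145, -106) = (2/7)*18*(13 + 18) + 201 = (2/7)*18*31 + 201 = 1116/7 + 201 = 2523/7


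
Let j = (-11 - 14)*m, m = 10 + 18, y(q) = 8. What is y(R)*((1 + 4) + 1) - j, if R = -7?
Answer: 748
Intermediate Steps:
m = 28
j = -700 (j = (-11 - 14)*28 = -25*28 = -700)
y(R)*((1 + 4) + 1) - j = 8*((1 + 4) + 1) - 1*(-700) = 8*(5 + 1) + 700 = 8*6 + 700 = 48 + 700 = 748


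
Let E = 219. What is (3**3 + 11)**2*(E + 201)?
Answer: 606480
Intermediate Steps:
(3**3 + 11)**2*(E + 201) = (3**3 + 11)**2*(219 + 201) = (27 + 11)**2*420 = 38**2*420 = 1444*420 = 606480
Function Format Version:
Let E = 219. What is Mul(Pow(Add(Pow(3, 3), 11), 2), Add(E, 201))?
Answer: 606480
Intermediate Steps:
Mul(Pow(Add(Pow(3, 3), 11), 2), Add(E, 201)) = Mul(Pow(Add(Pow(3, 3), 11), 2), Add(219, 201)) = Mul(Pow(Add(27, 11), 2), 420) = Mul(Pow(38, 2), 420) = Mul(1444, 420) = 606480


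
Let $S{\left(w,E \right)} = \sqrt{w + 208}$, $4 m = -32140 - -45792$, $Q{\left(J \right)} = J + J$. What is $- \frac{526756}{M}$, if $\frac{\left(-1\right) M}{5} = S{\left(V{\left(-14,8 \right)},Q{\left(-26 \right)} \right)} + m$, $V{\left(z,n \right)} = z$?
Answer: $\frac{1797818228}{58241875} - \frac{526756 \sqrt{194}}{58241875} \approx 30.742$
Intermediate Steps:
$Q{\left(J \right)} = 2 J$
$m = 3413$ ($m = \frac{-32140 - -45792}{4} = \frac{-32140 + 45792}{4} = \frac{1}{4} \cdot 13652 = 3413$)
$S{\left(w,E \right)} = \sqrt{208 + w}$
$M = -17065 - 5 \sqrt{194}$ ($M = - 5 \left(\sqrt{208 - 14} + 3413\right) = - 5 \left(\sqrt{194} + 3413\right) = - 5 \left(3413 + \sqrt{194}\right) = -17065 - 5 \sqrt{194} \approx -17135.0$)
$- \frac{526756}{M} = - \frac{526756}{-17065 - 5 \sqrt{194}}$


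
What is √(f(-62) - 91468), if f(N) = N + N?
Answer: 214*I*√2 ≈ 302.64*I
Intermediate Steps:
f(N) = 2*N
√(f(-62) - 91468) = √(2*(-62) - 91468) = √(-124 - 91468) = √(-91592) = 214*I*√2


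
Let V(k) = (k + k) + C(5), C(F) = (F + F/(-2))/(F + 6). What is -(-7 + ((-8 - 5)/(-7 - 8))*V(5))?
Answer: -41/22 ≈ -1.8636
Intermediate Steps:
C(F) = F/(2*(6 + F)) (C(F) = (F + F*(-1/2))/(6 + F) = (F - F/2)/(6 + F) = (F/2)/(6 + F) = F/(2*(6 + F)))
V(k) = 5/22 + 2*k (V(k) = (k + k) + (1/2)*5/(6 + 5) = 2*k + (1/2)*5/11 = 2*k + (1/2)*5*(1/11) = 2*k + 5/22 = 5/22 + 2*k)
-(-7 + ((-8 - 5)/(-7 - 8))*V(5)) = -(-7 + ((-8 - 5)/(-7 - 8))*(5/22 + 2*5)) = -(-7 + (-13/(-15))*(5/22 + 10)) = -(-7 - 13*(-1/15)*(225/22)) = -(-7 + (13/15)*(225/22)) = -(-7 + 195/22) = -1*41/22 = -41/22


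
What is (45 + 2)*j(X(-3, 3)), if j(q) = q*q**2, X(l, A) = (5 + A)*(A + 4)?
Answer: 8253952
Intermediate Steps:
X(l, A) = (4 + A)*(5 + A) (X(l, A) = (5 + A)*(4 + A) = (4 + A)*(5 + A))
j(q) = q**3
(45 + 2)*j(X(-3, 3)) = (45 + 2)*(20 + 3**2 + 9*3)**3 = 47*(20 + 9 + 27)**3 = 47*56**3 = 47*175616 = 8253952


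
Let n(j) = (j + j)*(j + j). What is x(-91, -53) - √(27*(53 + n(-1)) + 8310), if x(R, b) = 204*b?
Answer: -10812 - 7*√201 ≈ -10911.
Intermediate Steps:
n(j) = 4*j² (n(j) = (2*j)*(2*j) = 4*j²)
x(-91, -53) - √(27*(53 + n(-1)) + 8310) = 204*(-53) - √(27*(53 + 4*(-1)²) + 8310) = -10812 - √(27*(53 + 4*1) + 8310) = -10812 - √(27*(53 + 4) + 8310) = -10812 - √(27*57 + 8310) = -10812 - √(1539 + 8310) = -10812 - √9849 = -10812 - 7*√201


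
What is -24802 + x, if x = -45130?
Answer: -69932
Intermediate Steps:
-24802 + x = -24802 - 45130 = -69932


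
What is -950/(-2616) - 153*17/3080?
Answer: -484777/1007160 ≈ -0.48133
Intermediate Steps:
-950/(-2616) - 153*17/3080 = -950*(-1/2616) - 2601*1/3080 = 475/1308 - 2601/3080 = -484777/1007160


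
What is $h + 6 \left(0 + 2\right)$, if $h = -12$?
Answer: $0$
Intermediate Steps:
$h + 6 \left(0 + 2\right) = -12 + 6 \left(0 + 2\right) = -12 + 6 \cdot 2 = -12 + 12 = 0$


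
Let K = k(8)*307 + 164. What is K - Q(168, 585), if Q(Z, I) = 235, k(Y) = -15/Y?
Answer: -5173/8 ≈ -646.63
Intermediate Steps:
K = -3293/8 (K = -15/8*307 + 164 = -4605/8 + 164 = -3293/8 ≈ -411.63)
K - Q(168, 585) = -3293/8 - 1*235 = -3293/8 - 235 = -5173/8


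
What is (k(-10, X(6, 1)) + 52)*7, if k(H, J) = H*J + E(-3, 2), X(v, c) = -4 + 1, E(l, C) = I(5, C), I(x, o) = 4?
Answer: 602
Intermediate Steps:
E(l, C) = 4
X(v, c) = -3
k(H, J) = 4 + H*J (k(H, J) = H*J + 4 = 4 + H*J)
(k(-10, X(6, 1)) + 52)*7 = ((4 - 10*(-3)) + 52)*7 = ((4 + 30) + 52)*7 = (34 + 52)*7 = 86*7 = 602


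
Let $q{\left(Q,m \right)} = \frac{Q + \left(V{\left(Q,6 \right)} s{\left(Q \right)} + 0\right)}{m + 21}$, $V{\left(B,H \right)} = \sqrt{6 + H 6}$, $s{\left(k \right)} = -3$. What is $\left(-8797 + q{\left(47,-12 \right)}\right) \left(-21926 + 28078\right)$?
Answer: $- \frac{486783152}{9} - \frac{6152 \sqrt{42}}{3} \approx -5.41 \cdot 10^{7}$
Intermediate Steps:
$V{\left(B,H \right)} = \sqrt{6 + 6 H}$
$q{\left(Q,m \right)} = \frac{Q - 3 \sqrt{42}}{21 + m}$ ($q{\left(Q,m \right)} = \frac{Q + \left(\sqrt{6 + 6 \cdot 6} \left(-3\right) + 0\right)}{m + 21} = \frac{Q + \left(\sqrt{6 + 36} \left(-3\right) + 0\right)}{21 + m} = \frac{Q + \left(\sqrt{42} \left(-3\right) + 0\right)}{21 + m} = \frac{Q + \left(- 3 \sqrt{42} + 0\right)}{21 + m} = \frac{Q - 3 \sqrt{42}}{21 + m}$)
$\left(-8797 + q{\left(47,-12 \right)}\right) \left(-21926 + 28078\right) = \left(-8797 + \frac{47 - 3 \sqrt{42}}{21 - 12}\right) \left(-21926 + 28078\right) = \left(-8797 + \frac{47 - 3 \sqrt{42}}{9}\right) 6152 = \left(-8797 + \left(\frac{47}{9} - \frac{\sqrt{42}}{3}\right)\right) 6152 = \left(- \frac{79126}{9} - \frac{\sqrt{42}}{3}\right) 6152 = - \frac{486783152}{9} - \frac{6152 \sqrt{42}}{3}$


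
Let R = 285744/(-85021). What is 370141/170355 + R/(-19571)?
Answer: 615943310973851/283461519296805 ≈ 2.1729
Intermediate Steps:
R = -285744/85021 (R = 285744*(-1/85021) = -285744/85021 ≈ -3.3609)
370141/170355 + R/(-19571) = 370141/170355 - 285744/85021/(-19571) = 370141*(1/170355) - 285744/85021*(-1/19571) = 370141/170355 + 285744/1663945991 = 615943310973851/283461519296805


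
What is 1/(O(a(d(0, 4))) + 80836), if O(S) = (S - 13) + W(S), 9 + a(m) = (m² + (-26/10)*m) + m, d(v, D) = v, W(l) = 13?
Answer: 1/80827 ≈ 1.2372e-5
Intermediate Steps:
a(m) = -9 + m² - 8*m/5 (a(m) = -9 + ((m² + (-26/10)*m) + m) = -9 + ((m² + (-26*⅒)*m) + m) = -9 + ((m² - 13*m/5) + m) = -9 + (m² - 8*m/5) = -9 + m² - 8*m/5)
O(S) = S (O(S) = (S - 13) + 13 = (-13 + S) + 13 = S)
1/(O(a(d(0, 4))) + 80836) = 1/((-9 + 0² - 8/5*0) + 80836) = 1/((-9 + 0 + 0) + 80836) = 1/(-9 + 80836) = 1/80827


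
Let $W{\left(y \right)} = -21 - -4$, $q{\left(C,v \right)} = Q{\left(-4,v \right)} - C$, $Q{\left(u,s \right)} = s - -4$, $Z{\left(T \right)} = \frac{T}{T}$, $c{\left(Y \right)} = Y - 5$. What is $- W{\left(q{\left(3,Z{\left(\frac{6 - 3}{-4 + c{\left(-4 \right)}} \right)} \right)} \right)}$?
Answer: $17$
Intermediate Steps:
$c{\left(Y \right)} = -5 + Y$
$Z{\left(T \right)} = 1$
$Q{\left(u,s \right)} = 4 + s$ ($Q{\left(u,s \right)} = s + 4 = 4 + s$)
$q{\left(C,v \right)} = 4 + v - C$ ($q{\left(C,v \right)} = \left(4 + v\right) - C = 4 + v - C$)
$W{\left(y \right)} = -17$ ($W{\left(y \right)} = -21 + 4 = -17$)
$- W{\left(q{\left(3,Z{\left(\frac{6 - 3}{-4 + c{\left(-4 \right)}} \right)} \right)} \right)} = \left(-1\right) \left(-17\right) = 17$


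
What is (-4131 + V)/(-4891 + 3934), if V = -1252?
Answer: 5383/957 ≈ 5.6249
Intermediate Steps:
(-4131 + V)/(-4891 + 3934) = (-4131 - 1252)/(-4891 + 3934) = -5383/(-957) = -5383*(-1/957) = 5383/957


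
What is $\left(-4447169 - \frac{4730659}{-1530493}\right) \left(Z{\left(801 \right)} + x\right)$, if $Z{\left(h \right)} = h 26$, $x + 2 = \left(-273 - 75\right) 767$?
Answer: $\frac{98528813706993208}{90029} \approx 1.0944 \cdot 10^{12}$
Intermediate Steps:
$x = -266918$ ($x = -2 + \left(-273 - 75\right) 767 = -2 - 266916 = -266918$)
$Z{\left(h \right)} = 26 h$
$\left(-4447169 - \frac{4730659}{-1530493}\right) \left(Z{\left(801 \right)} + x\right) = \left(-4447169 - \frac{4730659}{-1530493}\right) \left(26 \cdot 801 - 266918\right) = \left(-4447169 - - \frac{4730659}{1530493}\right) \left(20826 - 266918\right) = \left(-4447169 + \frac{4730659}{1530493}\right) \left(-246092\right) = \left(- \frac{6806356293658}{1530493}\right) \left(-246092\right) = \frac{98528813706993208}{90029}$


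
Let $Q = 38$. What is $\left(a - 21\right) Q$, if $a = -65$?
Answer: $-3268$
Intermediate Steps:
$\left(a - 21\right) Q = \left(-65 - 21\right) 38 = \left(-86\right) 38 = -3268$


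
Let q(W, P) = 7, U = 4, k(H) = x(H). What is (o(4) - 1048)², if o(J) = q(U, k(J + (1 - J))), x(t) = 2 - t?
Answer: 1083681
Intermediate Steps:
k(H) = 2 - H
o(J) = 7
(o(4) - 1048)² = (7 - 1048)² = (-1041)² = 1083681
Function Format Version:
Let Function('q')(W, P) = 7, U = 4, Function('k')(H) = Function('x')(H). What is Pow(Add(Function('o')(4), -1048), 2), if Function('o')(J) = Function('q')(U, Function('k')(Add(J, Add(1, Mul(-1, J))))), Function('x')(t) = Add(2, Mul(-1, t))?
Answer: 1083681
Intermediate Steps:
Function('k')(H) = Add(2, Mul(-1, H))
Function('o')(J) = 7
Pow(Add(Function('o')(4), -1048), 2) = Pow(Add(7, -1048), 2) = Pow(-1041, 2) = 1083681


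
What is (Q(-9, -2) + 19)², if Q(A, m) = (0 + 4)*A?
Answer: 289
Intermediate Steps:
Q(A, m) = 4*A
(Q(-9, -2) + 19)² = (4*(-9) + 19)² = (-36 + 19)² = (-17)² = 289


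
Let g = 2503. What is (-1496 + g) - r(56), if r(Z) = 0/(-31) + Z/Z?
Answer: 1006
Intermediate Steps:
r(Z) = 1 (r(Z) = 0*(-1/31) + 1 = 0 + 1 = 1)
(-1496 + g) - r(56) = (-1496 + 2503) - 1*1 = 1007 - 1 = 1006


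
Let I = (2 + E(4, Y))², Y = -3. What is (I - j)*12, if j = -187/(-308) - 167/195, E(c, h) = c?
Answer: 197921/455 ≈ 434.99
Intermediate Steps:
I = 36 (I = (2 + 4)² = 6² = 36)
j = -1361/5460 (j = -187*(-1/308) - 167*1/195 = 17/28 - 167/195 = -1361/5460 ≈ -0.24927)
(I - j)*12 = (36 - 1*(-1361/5460))*12 = (36 + 1361/5460)*12 = (197921/5460)*12 = 197921/455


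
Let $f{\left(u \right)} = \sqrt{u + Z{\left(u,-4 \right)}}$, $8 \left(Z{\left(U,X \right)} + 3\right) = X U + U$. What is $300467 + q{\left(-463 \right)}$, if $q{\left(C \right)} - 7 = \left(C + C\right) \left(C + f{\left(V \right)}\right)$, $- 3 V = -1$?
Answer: $729212 - \frac{463 i \sqrt{402}}{6} \approx 7.2921 \cdot 10^{5} - 1547.2 i$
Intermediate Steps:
$V = \frac{1}{3}$ ($V = \left(- \frac{1}{3}\right) \left(-1\right) = \frac{1}{3} \approx 0.33333$)
$Z{\left(U,X \right)} = -3 + \frac{U}{8} + \frac{U X}{8}$ ($Z{\left(U,X \right)} = -3 + \frac{X U + U}{8} = -3 + \frac{U X + U}{8} = -3 + \frac{U + U X}{8} = -3 + \left(\frac{U}{8} + \frac{U X}{8}\right) = -3 + \frac{U}{8} + \frac{U X}{8}$)
$f{\left(u \right)} = \sqrt{-3 + \frac{5 u}{8}}$ ($f{\left(u \right)} = \sqrt{u + \left(-3 + \frac{u}{8} + \frac{1}{8} u \left(-4\right)\right)} = \sqrt{u - \left(3 + \frac{3 u}{8}\right)} = \sqrt{-3 + \frac{5 u}{8}}$)
$q{\left(C \right)} = 7 + 2 C \left(C + \frac{i \sqrt{402}}{12}\right)$ ($q{\left(C \right)} = 7 + \left(C + C\right) \left(C + \frac{\sqrt{-48 + 10 \cdot \frac{1}{3}}}{4}\right) = 7 + 2 C \left(C + \frac{\sqrt{-48 + \frac{10}{3}}}{4}\right) = 7 + 2 C \left(C + \frac{\sqrt{- \frac{134}{3}}}{4}\right) = 7 + 2 C \left(C + \frac{\frac{1}{3} i \sqrt{402}}{4}\right) = 7 + 2 C \left(C + \frac{i \sqrt{402}}{12}\right)$)
$300467 + q{\left(-463 \right)} = 300467 + \left(7 + 2 \left(-463\right)^{2} + \frac{1}{6} i \left(-463\right) \sqrt{402}\right) = 300467 + \left(7 + 2 \cdot 214369 - \frac{463 i \sqrt{402}}{6}\right) = 300467 + \left(7 + 428738 - \frac{463 i \sqrt{402}}{6}\right) = 300467 + \left(428745 - \frac{463 i \sqrt{402}}{6}\right) = 729212 - \frac{463 i \sqrt{402}}{6}$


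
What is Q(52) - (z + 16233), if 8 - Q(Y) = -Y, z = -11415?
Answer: -4758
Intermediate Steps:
Q(Y) = 8 + Y (Q(Y) = 8 - (-1)*Y = 8 + Y)
Q(52) - (z + 16233) = (8 + 52) - (-11415 + 16233) = 60 - 1*4818 = 60 - 4818 = -4758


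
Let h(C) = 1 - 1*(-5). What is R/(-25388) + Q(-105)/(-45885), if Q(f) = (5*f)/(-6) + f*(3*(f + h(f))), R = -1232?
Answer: -957683/1512894 ≈ -0.63301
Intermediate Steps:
h(C) = 6 (h(C) = 1 + 5 = 6)
Q(f) = -5*f/6 + f*(18 + 3*f) (Q(f) = (5*f)/(-6) + f*(3*(f + 6)) = (5*f)*(-⅙) + f*(3*(6 + f)) = -5*f/6 + f*(18 + 3*f))
R/(-25388) + Q(-105)/(-45885) = -1232/(-25388) + ((⅙)*(-105)*(103 + 18*(-105)))/(-45885) = -1232*(-1/25388) + ((⅙)*(-105)*(103 - 1890))*(-1/45885) = 28/577 + ((⅙)*(-105)*(-1787))*(-1/45885) = 28/577 + (62545/2)*(-1/45885) = 28/577 - 1787/2622 = -957683/1512894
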